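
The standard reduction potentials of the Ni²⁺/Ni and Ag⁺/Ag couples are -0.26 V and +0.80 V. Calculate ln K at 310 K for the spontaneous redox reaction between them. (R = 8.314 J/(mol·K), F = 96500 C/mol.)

E°_cell = +0.80 − (-0.26) = 1.06 V, with n = 2 electrons transferred.
At equilibrium E = 0, so the Nernst equation gives ln K = nFE°/RT = (2)(96500)(1.06)/((8.314)(310)) = 79.38.

ln K = 79.4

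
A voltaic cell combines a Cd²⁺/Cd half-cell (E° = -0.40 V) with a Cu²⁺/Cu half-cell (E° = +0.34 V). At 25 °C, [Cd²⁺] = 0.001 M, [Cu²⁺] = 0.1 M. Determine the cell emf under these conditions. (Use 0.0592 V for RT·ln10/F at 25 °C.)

0.799 V

The Cu²⁺/Cu couple has the higher reduction potential and acts as the cathode, so E°_cell = +0.34 − (-0.40) = 0.74 V.
Balancing electrons gives n = 2; the reaction quotient is Q = [Cd²⁺]/[Cu²⁺] = 0.0100.
At 25 °C, E = E° − (0.0592/n) log Q = 0.74 − (0.0592/2)(-2.000) = 0.740 + 0.059 = 0.799 V.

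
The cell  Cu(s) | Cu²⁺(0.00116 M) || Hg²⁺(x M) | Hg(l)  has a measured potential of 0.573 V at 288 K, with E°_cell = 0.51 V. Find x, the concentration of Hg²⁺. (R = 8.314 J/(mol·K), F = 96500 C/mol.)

From the Nernst equation, ln Q = nF(E° − E)/RT = 2×96500×(0.51 − 0.573)/(8.314×288) = -5.078, so Q = 0.00623.
With Q = [Cu²⁺]/[Hg²⁺] and the known concentrations, [Hg²⁺] in the denominator gives [Hg²⁺] = 0.19 M.

0.19 M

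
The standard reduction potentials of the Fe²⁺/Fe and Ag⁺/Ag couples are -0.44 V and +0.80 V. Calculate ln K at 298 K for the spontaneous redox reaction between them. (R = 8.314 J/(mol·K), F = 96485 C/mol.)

ln K = 96.6

E°_cell = +0.80 − (-0.44) = 1.24 V, with n = 2 electrons transferred.
At equilibrium E = 0, so the Nernst equation gives ln K = nFE°/RT = (2)(96485)(1.24)/((8.314)(298)) = 96.58.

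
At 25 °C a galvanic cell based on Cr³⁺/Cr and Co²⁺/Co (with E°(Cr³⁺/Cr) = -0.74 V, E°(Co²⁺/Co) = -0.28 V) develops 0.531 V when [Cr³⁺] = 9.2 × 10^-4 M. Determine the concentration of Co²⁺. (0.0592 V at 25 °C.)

From the Nernst equation, log Q = n(E° − E)/0.0592 = 6(0.46 − 0.531)/0.0592 = -7.196, so Q = 6.37 × 10^-8.
With Q = [Cr³⁺]^2/[Co²⁺]^3 and the known concentrations, [Co²⁺]^3 in the denominator gives [Co²⁺] = 2.4 M.

2.4 M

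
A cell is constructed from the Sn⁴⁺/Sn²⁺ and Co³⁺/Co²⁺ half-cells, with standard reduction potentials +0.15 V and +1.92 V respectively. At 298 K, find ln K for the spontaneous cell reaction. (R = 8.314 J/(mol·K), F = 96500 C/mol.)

E°_cell = +1.92 − (+0.15) = 1.77 V, with n = 2 electrons transferred.
At equilibrium E = 0, so the Nernst equation gives ln K = nFE°/RT = (2)(96500)(1.77)/((8.314)(298)) = 137.88.

ln K = 137.9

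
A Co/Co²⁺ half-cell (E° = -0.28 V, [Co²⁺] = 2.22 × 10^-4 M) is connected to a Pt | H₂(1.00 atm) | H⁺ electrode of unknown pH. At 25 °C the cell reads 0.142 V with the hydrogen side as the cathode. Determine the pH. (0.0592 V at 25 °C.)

pH = 4.16

E°_cell = 0.28 V and n = 2.
log Q = n(E° − E)/0.0592 = 2×(0.28 − 0.142)/0.0592 = 4.662.
With Q = [Co²⁺]·P(H₂) / [H⁺]^2, solving for [H⁺] gives log[H⁺] = -4.158, so pH = 4.16.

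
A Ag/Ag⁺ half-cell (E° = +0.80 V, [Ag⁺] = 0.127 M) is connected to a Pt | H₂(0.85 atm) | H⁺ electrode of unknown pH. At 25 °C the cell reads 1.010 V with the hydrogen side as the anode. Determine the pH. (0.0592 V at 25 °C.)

pH = 4.48

E°_cell = 0.80 V and n = 2.
log Q = n(E° − E)/0.0592 = 2×(0.80 − 1.010)/0.0592 = -7.095.
With Q = [H⁺]^2 / ([Ag⁺]^2·P(H₂)), solving for [H⁺] gives log[H⁺] = -4.479, so pH = 4.48.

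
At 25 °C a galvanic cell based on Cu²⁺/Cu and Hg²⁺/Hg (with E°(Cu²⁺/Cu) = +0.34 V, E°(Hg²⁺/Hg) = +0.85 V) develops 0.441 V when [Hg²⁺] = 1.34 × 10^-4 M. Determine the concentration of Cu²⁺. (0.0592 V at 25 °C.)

0.029 M

From the Nernst equation, log Q = n(E° − E)/0.0592 = 2(0.51 − 0.441)/0.0592 = 2.331, so Q = 214.
With Q = [Cu²⁺]/[Hg²⁺] and the known concentrations, [Cu²⁺] in the numerator gives [Cu²⁺] = 0.029 M.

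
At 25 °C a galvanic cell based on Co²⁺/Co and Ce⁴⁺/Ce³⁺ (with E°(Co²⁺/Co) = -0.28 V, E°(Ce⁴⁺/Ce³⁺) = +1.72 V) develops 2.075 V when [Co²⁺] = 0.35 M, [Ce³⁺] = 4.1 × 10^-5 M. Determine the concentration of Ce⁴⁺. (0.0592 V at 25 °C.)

From the Nernst equation, log Q = n(E° − E)/0.0592 = 2(2.00 − 2.075)/0.0592 = -2.534, so Q = 0.00293.
With Q = [Co²⁺]·[Ce³⁺]^2/[Ce⁴⁺]^2 and the known concentrations, [Ce⁴⁺]^2 in the denominator gives [Ce⁴⁺] = 4.5 × 10^-4 M.

4.5 × 10^-4 M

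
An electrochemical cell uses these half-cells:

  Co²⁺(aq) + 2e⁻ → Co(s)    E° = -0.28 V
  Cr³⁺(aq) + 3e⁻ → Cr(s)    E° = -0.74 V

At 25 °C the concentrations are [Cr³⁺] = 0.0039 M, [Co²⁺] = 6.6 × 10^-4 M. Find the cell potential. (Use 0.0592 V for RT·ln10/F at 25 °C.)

The Co²⁺/Co couple has the higher reduction potential and acts as the cathode, so E°_cell = -0.28 − (-0.74) = 0.46 V.
Balancing electrons gives n = 6; the reaction quotient is Q = [Cr³⁺]^2/[Co²⁺]^3 = 5.29 × 10^4.
At 25 °C, E = E° − (0.0592/n) log Q = 0.46 − (0.0592/6)(4.723) = 0.460 − 0.047 = 0.413 V.

0.413 V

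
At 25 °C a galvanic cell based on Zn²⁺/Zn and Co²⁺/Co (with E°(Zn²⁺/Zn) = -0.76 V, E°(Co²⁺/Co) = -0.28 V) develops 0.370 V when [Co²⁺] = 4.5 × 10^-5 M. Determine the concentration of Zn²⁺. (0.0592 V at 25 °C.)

From the Nernst equation, log Q = n(E° − E)/0.0592 = 2(0.48 − 0.370)/0.0592 = 3.716, so Q = 5200.
With Q = [Zn²⁺]/[Co²⁺] and the known concentrations, [Zn²⁺] in the numerator gives [Zn²⁺] = 0.23 M.

0.23 M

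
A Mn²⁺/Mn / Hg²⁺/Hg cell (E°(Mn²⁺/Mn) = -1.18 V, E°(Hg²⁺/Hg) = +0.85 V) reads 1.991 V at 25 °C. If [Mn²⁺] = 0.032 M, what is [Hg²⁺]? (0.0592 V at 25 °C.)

From the Nernst equation, log Q = n(E° − E)/0.0592 = 2(2.03 − 1.991)/0.0592 = 1.318, so Q = 20.8.
With Q = [Mn²⁺]/[Hg²⁺] and the known concentrations, [Hg²⁺] in the denominator gives [Hg²⁺] = 0.0015 M.

0.0015 M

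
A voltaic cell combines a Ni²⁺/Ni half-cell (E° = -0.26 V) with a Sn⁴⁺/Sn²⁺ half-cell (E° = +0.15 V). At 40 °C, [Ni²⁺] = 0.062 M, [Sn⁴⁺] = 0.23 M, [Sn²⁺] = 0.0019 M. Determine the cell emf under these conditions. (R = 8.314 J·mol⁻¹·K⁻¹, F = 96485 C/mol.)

0.512 V

The Sn⁴⁺/Sn²⁺ couple has the higher reduction potential and acts as the cathode, so E°_cell = +0.15 − (-0.26) = 0.41 V.
Balancing electrons gives n = 2; the reaction quotient is Q = [Ni²⁺]·[Sn²⁺]/[Sn⁴⁺] = 5.12 × 10^-4.
E = E° − (RT/nF) ln Q = 0.41 − (8.314×313)/(2×96485) × (-7.577) = 0.410 + 0.102 = 0.512 V.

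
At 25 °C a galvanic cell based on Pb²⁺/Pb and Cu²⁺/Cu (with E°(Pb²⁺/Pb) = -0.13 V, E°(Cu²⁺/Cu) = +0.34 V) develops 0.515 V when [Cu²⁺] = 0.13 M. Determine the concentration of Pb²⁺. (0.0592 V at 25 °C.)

From the Nernst equation, log Q = n(E° − E)/0.0592 = 2(0.47 − 0.515)/0.0592 = -1.520, so Q = 0.0302.
With Q = [Pb²⁺]/[Cu²⁺] and the known concentrations, [Pb²⁺] in the numerator gives [Pb²⁺] = 0.0039 M.

0.0039 M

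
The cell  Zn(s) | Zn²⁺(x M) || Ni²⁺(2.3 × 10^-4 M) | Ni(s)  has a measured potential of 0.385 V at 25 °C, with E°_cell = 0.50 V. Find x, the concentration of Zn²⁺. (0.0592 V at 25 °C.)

1.8 M

From the Nernst equation, log Q = n(E° − E)/0.0592 = 2(0.50 − 0.385)/0.0592 = 3.885, so Q = 7680.
With Q = [Zn²⁺]/[Ni²⁺] and the known concentrations, [Zn²⁺] in the numerator gives [Zn²⁺] = 1.8 M.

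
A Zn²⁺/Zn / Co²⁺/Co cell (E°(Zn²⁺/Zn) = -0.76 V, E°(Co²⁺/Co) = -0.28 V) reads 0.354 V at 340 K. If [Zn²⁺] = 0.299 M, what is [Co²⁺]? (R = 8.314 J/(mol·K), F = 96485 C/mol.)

5.5 × 10^-5 M

From the Nernst equation, ln Q = nF(E° − E)/RT = 2×96485×(0.48 − 0.354)/(8.314×340) = 8.601, so Q = 5440.
With Q = [Zn²⁺]/[Co²⁺] and the known concentrations, [Co²⁺] in the denominator gives [Co²⁺] = 5.5 × 10^-5 M.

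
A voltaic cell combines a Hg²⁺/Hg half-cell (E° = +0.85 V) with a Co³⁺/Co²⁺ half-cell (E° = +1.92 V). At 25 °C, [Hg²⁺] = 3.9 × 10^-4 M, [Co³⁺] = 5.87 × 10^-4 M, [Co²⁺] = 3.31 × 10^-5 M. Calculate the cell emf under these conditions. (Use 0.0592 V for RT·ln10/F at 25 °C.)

1.24 V

The Co³⁺/Co²⁺ couple has the higher reduction potential and acts as the cathode, so E°_cell = +1.92 − (+0.85) = 1.07 V.
Balancing electrons gives n = 2; the reaction quotient is Q = [Hg²⁺]·[Co²⁺]^2/[Co³⁺]^2 = 1.24 × 10^-6.
At 25 °C, E = E° − (0.0592/n) log Q = 1.07 − (0.0592/2)(-5.907) = 1.070 + 0.175 = 1.245 V.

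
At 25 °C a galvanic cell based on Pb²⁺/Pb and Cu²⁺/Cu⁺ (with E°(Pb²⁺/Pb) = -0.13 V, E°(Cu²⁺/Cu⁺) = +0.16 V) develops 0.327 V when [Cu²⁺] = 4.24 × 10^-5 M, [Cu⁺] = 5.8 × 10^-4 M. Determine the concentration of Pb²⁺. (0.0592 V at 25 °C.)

3 × 10^-4 M

From the Nernst equation, log Q = n(E° − E)/0.0592 = 2(0.29 − 0.327)/0.0592 = -1.250, so Q = 0.0562.
With Q = [Pb²⁺]·[Cu⁺]^2/[Cu²⁺]^2 and the known concentrations, [Pb²⁺] in the numerator gives [Pb²⁺] = 3 × 10^-4 M.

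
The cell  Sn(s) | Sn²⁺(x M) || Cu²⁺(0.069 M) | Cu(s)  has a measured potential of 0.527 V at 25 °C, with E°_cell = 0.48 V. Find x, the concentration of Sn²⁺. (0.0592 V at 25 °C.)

0.0018 M

From the Nernst equation, log Q = n(E° − E)/0.0592 = 2(0.48 − 0.527)/0.0592 = -1.588, so Q = 0.0258.
With Q = [Sn²⁺]/[Cu²⁺] and the known concentrations, [Sn²⁺] in the numerator gives [Sn²⁺] = 0.0018 M.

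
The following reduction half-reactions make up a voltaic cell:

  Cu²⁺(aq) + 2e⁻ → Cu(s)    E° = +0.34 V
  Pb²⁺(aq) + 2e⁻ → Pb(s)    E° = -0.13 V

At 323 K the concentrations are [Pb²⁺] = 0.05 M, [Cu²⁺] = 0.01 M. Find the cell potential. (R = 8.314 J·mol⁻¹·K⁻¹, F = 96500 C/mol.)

0.448 V

The Cu²⁺/Cu couple has the higher reduction potential and acts as the cathode, so E°_cell = +0.34 − (-0.13) = 0.47 V.
Balancing electrons gives n = 2; the reaction quotient is Q = [Pb²⁺]/[Cu²⁺] = 5.00.
E = E° − (RT/nF) ln Q = 0.47 − (8.314×323)/(2×96500) × (1.609) = 0.470 − 0.022 = 0.448 V.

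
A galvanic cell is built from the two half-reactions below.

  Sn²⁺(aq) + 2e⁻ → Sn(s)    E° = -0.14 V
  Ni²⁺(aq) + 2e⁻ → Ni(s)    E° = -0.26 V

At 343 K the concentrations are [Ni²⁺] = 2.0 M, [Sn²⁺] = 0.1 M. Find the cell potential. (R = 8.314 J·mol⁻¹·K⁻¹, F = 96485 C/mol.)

0.076 V

The Sn²⁺/Sn couple has the higher reduction potential and acts as the cathode, so E°_cell = -0.14 − (-0.26) = 0.12 V.
Balancing electrons gives n = 2; the reaction quotient is Q = [Ni²⁺]/[Sn²⁺] = 20.0.
E = E° − (RT/nF) ln Q = 0.12 − (8.314×343)/(2×96485) × (2.996) = 0.120 − 0.044 = 0.076 V.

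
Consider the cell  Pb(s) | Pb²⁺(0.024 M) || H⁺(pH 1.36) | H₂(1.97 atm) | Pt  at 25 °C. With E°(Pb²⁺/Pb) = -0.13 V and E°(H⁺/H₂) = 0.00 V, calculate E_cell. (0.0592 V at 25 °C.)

The hydrogen couple is the cathode, so E°_cell = 0.13 V; n = 2.
[H⁺] = 10^(−1.36) = 0.044 M, and Q = [Pb²⁺]·P(H₂) / [H⁺]^2 = 24.8.
E = E° − (0.0592/2) log Q = 0.13 − (0.0592/2)(1.395) = 0.089 V.

0.089 V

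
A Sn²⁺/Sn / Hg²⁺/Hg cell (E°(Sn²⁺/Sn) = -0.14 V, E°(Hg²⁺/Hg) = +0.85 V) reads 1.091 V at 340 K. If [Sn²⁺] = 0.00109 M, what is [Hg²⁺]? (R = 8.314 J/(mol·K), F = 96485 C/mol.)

From the Nernst equation, ln Q = nF(E° − E)/RT = 2×96485×(0.99 − 1.091)/(8.314×340) = -6.895, so Q = 0.00101.
With Q = [Sn²⁺]/[Hg²⁺] and the known concentrations, [Hg²⁺] in the denominator gives [Hg²⁺] = 1.1 M.

1.1 M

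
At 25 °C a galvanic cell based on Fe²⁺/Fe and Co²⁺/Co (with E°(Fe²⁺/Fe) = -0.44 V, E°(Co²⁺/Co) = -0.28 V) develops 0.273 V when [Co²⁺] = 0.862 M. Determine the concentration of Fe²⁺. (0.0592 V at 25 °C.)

From the Nernst equation, log Q = n(E° − E)/0.0592 = 2(0.16 − 0.273)/0.0592 = -3.818, so Q = 1.52 × 10^-4.
With Q = [Fe²⁺]/[Co²⁺] and the known concentrations, [Fe²⁺] in the numerator gives [Fe²⁺] = 1.3 × 10^-4 M.

1.3 × 10^-4 M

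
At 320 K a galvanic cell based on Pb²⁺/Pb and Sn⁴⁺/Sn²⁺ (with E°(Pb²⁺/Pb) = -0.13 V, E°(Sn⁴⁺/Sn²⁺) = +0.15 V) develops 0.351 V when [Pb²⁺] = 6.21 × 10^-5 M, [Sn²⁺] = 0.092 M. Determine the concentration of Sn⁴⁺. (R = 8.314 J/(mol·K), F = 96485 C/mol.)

From the Nernst equation, ln Q = nF(E° − E)/RT = 2×96485×(0.28 − 0.351)/(8.314×320) = -5.150, so Q = 0.00580.
With Q = [Pb²⁺]·[Sn²⁺]/[Sn⁴⁺] and the known concentrations, [Sn⁴⁺] in the denominator gives [Sn⁴⁺] = 9.8 × 10^-4 M.

9.8 × 10^-4 M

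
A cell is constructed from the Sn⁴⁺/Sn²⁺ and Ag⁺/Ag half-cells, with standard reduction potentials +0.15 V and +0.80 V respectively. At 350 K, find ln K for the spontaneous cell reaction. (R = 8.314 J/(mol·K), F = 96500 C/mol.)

ln K = 43.1

E°_cell = +0.80 − (+0.15) = 0.65 V, with n = 2 electrons transferred.
At equilibrium E = 0, so the Nernst equation gives ln K = nFE°/RT = (2)(96500)(0.65)/((8.314)(350)) = 43.11.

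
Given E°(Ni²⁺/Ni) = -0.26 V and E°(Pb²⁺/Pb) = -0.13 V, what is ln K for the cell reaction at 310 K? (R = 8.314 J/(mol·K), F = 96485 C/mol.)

ln K = 9.7

E°_cell = -0.13 − (-0.26) = 0.13 V, with n = 2 electrons transferred.
At equilibrium E = 0, so the Nernst equation gives ln K = nFE°/RT = (2)(96485)(0.13)/((8.314)(310)) = 9.73.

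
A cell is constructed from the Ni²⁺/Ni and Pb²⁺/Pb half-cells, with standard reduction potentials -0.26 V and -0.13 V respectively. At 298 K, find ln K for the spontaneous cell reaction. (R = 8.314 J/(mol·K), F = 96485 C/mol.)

ln K = 10.1

E°_cell = -0.13 − (-0.26) = 0.13 V, with n = 2 electrons transferred.
At equilibrium E = 0, so the Nernst equation gives ln K = nFE°/RT = (2)(96485)(0.13)/((8.314)(298)) = 10.13.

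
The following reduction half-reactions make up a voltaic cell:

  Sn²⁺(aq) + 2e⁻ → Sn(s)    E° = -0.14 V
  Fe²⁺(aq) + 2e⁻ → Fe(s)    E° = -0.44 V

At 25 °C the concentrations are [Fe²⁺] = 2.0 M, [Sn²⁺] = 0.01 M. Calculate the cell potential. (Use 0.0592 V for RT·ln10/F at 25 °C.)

The Sn²⁺/Sn couple has the higher reduction potential and acts as the cathode, so E°_cell = -0.14 − (-0.44) = 0.30 V.
Balancing electrons gives n = 2; the reaction quotient is Q = [Fe²⁺]/[Sn²⁺] = 200.
At 25 °C, E = E° − (0.0592/n) log Q = 0.30 − (0.0592/2)(2.301) = 0.300 − 0.068 = 0.232 V.

0.232 V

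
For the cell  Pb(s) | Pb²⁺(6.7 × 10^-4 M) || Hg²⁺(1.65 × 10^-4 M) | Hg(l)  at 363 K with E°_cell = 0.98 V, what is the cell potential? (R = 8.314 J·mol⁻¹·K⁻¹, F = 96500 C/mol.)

0.958 V

Balancing electrons gives n = 2; the reaction quotient is Q = [Pb²⁺]/[Hg²⁺] = 4.06.
E = E° − (RT/nF) ln Q = 0.98 − (8.314×363)/(2×96500) × (1.401) = 0.980 − 0.022 = 0.958 V.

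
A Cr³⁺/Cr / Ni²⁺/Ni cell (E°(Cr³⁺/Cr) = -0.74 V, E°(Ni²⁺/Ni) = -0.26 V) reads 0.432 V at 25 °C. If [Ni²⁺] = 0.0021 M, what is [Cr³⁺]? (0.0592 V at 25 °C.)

From the Nernst equation, log Q = n(E° − E)/0.0592 = 6(0.48 − 0.432)/0.0592 = 4.865, so Q = 7.33 × 10^4.
With Q = [Cr³⁺]^2/[Ni²⁺]^3 and the known concentrations, [Cr³⁺]^2 in the numerator gives [Cr³⁺] = 0.026 M.

0.026 M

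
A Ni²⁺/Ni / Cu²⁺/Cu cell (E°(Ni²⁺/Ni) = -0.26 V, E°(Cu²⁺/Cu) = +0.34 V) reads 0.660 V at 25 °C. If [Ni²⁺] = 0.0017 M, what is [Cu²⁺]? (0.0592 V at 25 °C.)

From the Nernst equation, log Q = n(E° − E)/0.0592 = 2(0.60 − 0.660)/0.0592 = -2.027, so Q = 0.00940.
With Q = [Ni²⁺]/[Cu²⁺] and the known concentrations, [Cu²⁺] in the denominator gives [Cu²⁺] = 0.18 M.

0.18 M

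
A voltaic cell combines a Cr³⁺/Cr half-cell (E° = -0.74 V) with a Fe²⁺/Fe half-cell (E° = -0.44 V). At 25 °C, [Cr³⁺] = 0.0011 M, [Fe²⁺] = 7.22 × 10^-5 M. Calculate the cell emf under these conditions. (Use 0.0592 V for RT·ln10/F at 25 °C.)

The Fe²⁺/Fe couple has the higher reduction potential and acts as the cathode, so E°_cell = -0.44 − (-0.74) = 0.30 V.
Balancing electrons gives n = 6; the reaction quotient is Q = [Cr³⁺]^2/[Fe²⁺]^3 = 3.21 × 10^6.
At 25 °C, E = E° − (0.0592/n) log Q = 0.30 − (0.0592/6)(6.507) = 0.300 − 0.064 = 0.236 V.

0.236 V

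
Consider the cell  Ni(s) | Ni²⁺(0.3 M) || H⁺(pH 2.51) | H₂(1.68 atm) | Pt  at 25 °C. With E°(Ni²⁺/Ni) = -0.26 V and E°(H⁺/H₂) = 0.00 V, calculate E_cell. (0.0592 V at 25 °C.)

The hydrogen couple is the cathode, so E°_cell = 0.26 V; n = 2.
[H⁺] = 10^(−2.51) = 0.0031 M, and Q = [Ni²⁺]·P(H₂) / [H⁺]^2 = 5.28 × 10^4.
E = E° − (0.0592/2) log Q = 0.26 − (0.0592/2)(4.722) = 0.120 V.

0.12 V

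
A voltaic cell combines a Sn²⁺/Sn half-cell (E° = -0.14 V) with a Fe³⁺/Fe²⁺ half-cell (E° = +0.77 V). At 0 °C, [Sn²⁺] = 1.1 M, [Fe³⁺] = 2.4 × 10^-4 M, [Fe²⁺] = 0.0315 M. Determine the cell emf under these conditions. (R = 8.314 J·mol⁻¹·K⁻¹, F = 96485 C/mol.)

The Fe³⁺/Fe²⁺ couple has the higher reduction potential and acts as the cathode, so E°_cell = +0.77 − (-0.14) = 0.91 V.
Balancing electrons gives n = 2; the reaction quotient is Q = [Sn²⁺]·[Fe²⁺]^2/[Fe³⁺]^2 = 1.89 × 10^4.
E = E° − (RT/nF) ln Q = 0.91 − (8.314×273)/(2×96485) × (9.850) = 0.910 − 0.116 = 0.794 V.

0.794 V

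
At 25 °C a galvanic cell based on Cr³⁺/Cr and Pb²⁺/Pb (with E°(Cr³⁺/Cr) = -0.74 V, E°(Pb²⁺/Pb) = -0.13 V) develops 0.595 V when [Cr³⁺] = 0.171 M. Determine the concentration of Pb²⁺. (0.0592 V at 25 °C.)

From the Nernst equation, log Q = n(E° − E)/0.0592 = 6(0.61 − 0.595)/0.0592 = 1.520, so Q = 33.1.
With Q = [Cr³⁺]^2/[Pb²⁺]^3 and the known concentrations, [Pb²⁺]^3 in the denominator gives [Pb²⁺] = 0.096 M.

0.096 M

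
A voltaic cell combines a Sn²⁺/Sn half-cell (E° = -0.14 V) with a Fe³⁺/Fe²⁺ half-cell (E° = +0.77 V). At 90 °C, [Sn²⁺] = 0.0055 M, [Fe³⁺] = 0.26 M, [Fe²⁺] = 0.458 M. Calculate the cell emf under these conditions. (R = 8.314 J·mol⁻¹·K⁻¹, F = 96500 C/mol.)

0.974 V

The Fe³⁺/Fe²⁺ couple has the higher reduction potential and acts as the cathode, so E°_cell = +0.77 − (-0.14) = 0.91 V.
Balancing electrons gives n = 2; the reaction quotient is Q = [Sn²⁺]·[Fe²⁺]^2/[Fe³⁺]^2 = 0.0171.
E = E° − (RT/nF) ln Q = 0.91 − (8.314×363)/(2×96500) × (-4.071) = 0.910 + 0.064 = 0.974 V.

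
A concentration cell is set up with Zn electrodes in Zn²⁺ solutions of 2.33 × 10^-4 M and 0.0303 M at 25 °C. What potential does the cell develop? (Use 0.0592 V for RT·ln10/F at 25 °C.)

0.063 V

Both half-cells are Zn²⁺/Zn, so E°_cell = 0. The concentrated side is the cathode; the cell reaction moves Zn²⁺ from high to low concentration with n = 2.
Q = [Zn²⁺]_dilute/[Zn²⁺]_conc = 2.33 × 10^-4/0.0303 = 0.00769.
E = 0 − (0.0592/2) log Q = −(0.0592/2)(-2.114) = 0.0626 V.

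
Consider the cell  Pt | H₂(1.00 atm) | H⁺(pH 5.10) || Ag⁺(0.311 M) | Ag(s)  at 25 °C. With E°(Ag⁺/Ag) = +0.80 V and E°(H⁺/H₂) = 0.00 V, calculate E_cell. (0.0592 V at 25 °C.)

The Ag⁺/Ag couple is the cathode, so E°_cell = 0.80 V; n = 2.
[H⁺] = 10^(−5.10) = 7.9 × 10^-6 M, and Q = [H⁺]^2 / ([Ag⁺]^2·P(H₂)) = 6.52 × 10^-10.
E = E° − (0.0592/2) log Q = 0.80 − (0.0592/2)(-9.186) = 1.072 V.

1.07 V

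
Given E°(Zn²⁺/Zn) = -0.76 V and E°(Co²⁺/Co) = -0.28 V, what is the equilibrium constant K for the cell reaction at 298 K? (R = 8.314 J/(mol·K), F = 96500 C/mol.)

1.7 × 10^16

E°_cell = -0.28 − (-0.76) = 0.48 V, with n = 2 electrons transferred.
At equilibrium E = 0, so the Nernst equation gives ln K = nFE°/RT = (2)(96500)(0.48)/((8.314)(298)) = 37.39.
K = e^37.39 = 1.7 × 10^16.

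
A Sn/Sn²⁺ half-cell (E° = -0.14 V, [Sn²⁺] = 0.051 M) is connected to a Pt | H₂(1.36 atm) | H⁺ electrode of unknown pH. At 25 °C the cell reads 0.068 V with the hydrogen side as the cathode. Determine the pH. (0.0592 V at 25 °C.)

pH = 1.80

E°_cell = 0.14 V and n = 2.
log Q = n(E° − E)/0.0592 = 2×(0.14 − 0.068)/0.0592 = 2.432.
With Q = [Sn²⁺]·P(H₂) / [H⁺]^2, solving for [H⁺] gives log[H⁺] = -1.796, so pH = 1.80.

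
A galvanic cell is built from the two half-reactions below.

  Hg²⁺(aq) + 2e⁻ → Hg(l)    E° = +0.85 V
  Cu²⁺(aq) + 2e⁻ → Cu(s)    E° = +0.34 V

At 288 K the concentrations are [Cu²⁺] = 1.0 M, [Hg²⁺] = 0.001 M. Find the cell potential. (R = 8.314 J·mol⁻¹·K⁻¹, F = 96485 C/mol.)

0.424 V

The Hg²⁺/Hg couple has the higher reduction potential and acts as the cathode, so E°_cell = +0.85 − (+0.34) = 0.51 V.
Balancing electrons gives n = 2; the reaction quotient is Q = [Cu²⁺]/[Hg²⁺] = 1000.
E = E° − (RT/nF) ln Q = 0.51 − (8.314×288)/(2×96485) × (6.908) = 0.510 − 0.086 = 0.424 V.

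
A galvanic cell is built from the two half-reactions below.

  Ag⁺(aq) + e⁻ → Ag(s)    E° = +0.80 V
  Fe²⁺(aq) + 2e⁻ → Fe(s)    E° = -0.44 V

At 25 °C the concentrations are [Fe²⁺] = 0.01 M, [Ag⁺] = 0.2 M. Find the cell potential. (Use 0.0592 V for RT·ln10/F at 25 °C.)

1.26 V

The Ag⁺/Ag couple has the higher reduction potential and acts as the cathode, so E°_cell = +0.80 − (-0.44) = 1.24 V.
Balancing electrons gives n = 2; the reaction quotient is Q = [Fe²⁺]/[Ag⁺]^2 = 0.250.
At 25 °C, E = E° − (0.0592/n) log Q = 1.24 − (0.0592/2)(-0.602) = 1.240 + 0.018 = 1.258 V.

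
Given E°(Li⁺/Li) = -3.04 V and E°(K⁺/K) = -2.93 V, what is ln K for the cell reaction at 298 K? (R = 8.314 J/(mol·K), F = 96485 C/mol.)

E°_cell = -2.93 − (-3.04) = 0.11 V, with n = 1 electron transferred.
At equilibrium E = 0, so the Nernst equation gives ln K = nFE°/RT = (1)(96485)(0.11)/((8.314)(298)) = 4.28.

ln K = 4.3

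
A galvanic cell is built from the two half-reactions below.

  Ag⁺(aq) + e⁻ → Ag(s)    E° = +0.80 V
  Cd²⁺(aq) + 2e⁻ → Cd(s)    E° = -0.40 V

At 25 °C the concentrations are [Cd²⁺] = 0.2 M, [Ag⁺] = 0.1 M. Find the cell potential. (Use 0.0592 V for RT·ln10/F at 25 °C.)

The Ag⁺/Ag couple has the higher reduction potential and acts as the cathode, so E°_cell = +0.80 − (-0.40) = 1.20 V.
Balancing electrons gives n = 2; the reaction quotient is Q = [Cd²⁺]/[Ag⁺]^2 = 20.0.
At 25 °C, E = E° − (0.0592/n) log Q = 1.20 − (0.0592/2)(1.301) = 1.200 − 0.039 = 1.161 V.

1.16 V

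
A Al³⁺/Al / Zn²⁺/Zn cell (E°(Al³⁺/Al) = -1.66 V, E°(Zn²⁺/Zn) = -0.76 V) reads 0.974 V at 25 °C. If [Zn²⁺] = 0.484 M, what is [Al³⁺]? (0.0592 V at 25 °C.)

6 × 10^-5 M

From the Nernst equation, log Q = n(E° − E)/0.0592 = 6(0.90 − 0.974)/0.0592 = -7.500, so Q = 3.16 × 10^-8.
With Q = [Al³⁺]^2/[Zn²⁺]^3 and the known concentrations, [Al³⁺]^2 in the numerator gives [Al³⁺] = 6 × 10^-5 M.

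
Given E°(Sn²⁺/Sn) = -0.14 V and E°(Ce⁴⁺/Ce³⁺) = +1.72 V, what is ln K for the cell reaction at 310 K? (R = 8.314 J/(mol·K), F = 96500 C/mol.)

ln K = 139.3

E°_cell = +1.72 − (-0.14) = 1.86 V, with n = 2 electrons transferred.
At equilibrium E = 0, so the Nernst equation gives ln K = nFE°/RT = (2)(96500)(1.86)/((8.314)(310)) = 139.28.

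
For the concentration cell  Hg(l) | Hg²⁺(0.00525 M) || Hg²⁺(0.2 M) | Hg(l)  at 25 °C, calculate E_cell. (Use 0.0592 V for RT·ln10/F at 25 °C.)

Both half-cells are Hg²⁺/Hg, so E°_cell = 0. The concentrated side is the cathode; the cell reaction moves Hg²⁺ from high to low concentration with n = 2.
Q = [Hg²⁺]_dilute/[Hg²⁺]_conc = 0.00525/0.2 = 0.0262.
E = 0 − (0.0592/2) log Q = −(0.0592/2)(-1.581) = 0.0468 V.

0.047 V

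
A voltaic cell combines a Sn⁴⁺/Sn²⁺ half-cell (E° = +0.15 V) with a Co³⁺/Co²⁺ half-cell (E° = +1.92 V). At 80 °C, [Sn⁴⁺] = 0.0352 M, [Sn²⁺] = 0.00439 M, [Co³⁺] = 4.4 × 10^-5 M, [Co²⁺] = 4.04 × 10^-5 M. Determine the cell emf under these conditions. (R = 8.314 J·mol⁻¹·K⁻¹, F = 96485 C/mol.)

The Co³⁺/Co²⁺ couple has the higher reduction potential and acts as the cathode, so E°_cell = +1.92 − (+0.15) = 1.77 V.
Balancing electrons gives n = 2; the reaction quotient is Q = [Sn⁴⁺]·[Co²⁺]^2/([Sn²⁺]·[Co³⁺]^2) = 6.76.
E = E° − (RT/nF) ln Q = 1.77 − (8.314×353)/(2×96485) × (1.911) = 1.770 − 0.029 = 1.741 V.

1.74 V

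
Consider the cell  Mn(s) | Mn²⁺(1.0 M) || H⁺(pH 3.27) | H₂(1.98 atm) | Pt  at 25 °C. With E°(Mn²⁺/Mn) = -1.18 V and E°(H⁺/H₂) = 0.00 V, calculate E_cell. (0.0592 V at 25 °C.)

0.98 V

The hydrogen couple is the cathode, so E°_cell = 1.18 V; n = 2.
[H⁺] = 10^(−3.27) = 5.4 × 10^-4 M, and Q = [Mn²⁺]·P(H₂) / [H⁺]^2 = 6.87 × 10^6.
E = E° − (0.0592/2) log Q = 1.18 − (0.0592/2)(6.837) = 0.978 V.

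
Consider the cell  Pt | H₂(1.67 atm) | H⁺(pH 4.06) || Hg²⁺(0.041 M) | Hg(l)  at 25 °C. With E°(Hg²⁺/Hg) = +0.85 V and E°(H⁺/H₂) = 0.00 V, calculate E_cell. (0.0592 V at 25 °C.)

1.06 V

The Hg²⁺/Hg couple is the cathode, so E°_cell = 0.85 V; n = 2.
[H⁺] = 10^(−4.06) = 8.7 × 10^-5 M, and Q = [H⁺]^2 / ([Hg²⁺]·P(H₂)) = 1.11 × 10^-7.
E = E° − (0.0592/2) log Q = 0.85 − (0.0592/2)(-6.956) = 1.056 V.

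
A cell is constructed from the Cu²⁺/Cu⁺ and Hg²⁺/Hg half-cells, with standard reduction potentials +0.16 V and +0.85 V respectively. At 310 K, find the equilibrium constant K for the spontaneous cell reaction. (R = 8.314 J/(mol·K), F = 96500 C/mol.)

2.8 × 10^22

E°_cell = +0.85 − (+0.16) = 0.69 V, with n = 2 electrons transferred.
At equilibrium E = 0, so the Nernst equation gives ln K = nFE°/RT = (2)(96500)(0.69)/((8.314)(310)) = 51.67.
K = e^51.67 = 2.8 × 10^22.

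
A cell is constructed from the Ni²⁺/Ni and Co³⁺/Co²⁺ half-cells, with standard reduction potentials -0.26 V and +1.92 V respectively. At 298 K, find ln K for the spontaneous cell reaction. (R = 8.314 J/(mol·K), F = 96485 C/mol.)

ln K = 169.8

E°_cell = +1.92 − (-0.26) = 2.18 V, with n = 2 electrons transferred.
At equilibrium E = 0, so the Nernst equation gives ln K = nFE°/RT = (2)(96485)(2.18)/((8.314)(298)) = 169.79.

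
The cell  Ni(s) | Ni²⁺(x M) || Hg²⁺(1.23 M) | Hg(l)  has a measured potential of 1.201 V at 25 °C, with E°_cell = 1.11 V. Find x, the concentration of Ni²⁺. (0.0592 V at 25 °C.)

0.001 M

From the Nernst equation, log Q = n(E° − E)/0.0592 = 2(1.11 − 1.201)/0.0592 = -3.074, so Q = 8.43 × 10^-4.
With Q = [Ni²⁺]/[Hg²⁺] and the known concentrations, [Ni²⁺] in the numerator gives [Ni²⁺] = 0.001 M.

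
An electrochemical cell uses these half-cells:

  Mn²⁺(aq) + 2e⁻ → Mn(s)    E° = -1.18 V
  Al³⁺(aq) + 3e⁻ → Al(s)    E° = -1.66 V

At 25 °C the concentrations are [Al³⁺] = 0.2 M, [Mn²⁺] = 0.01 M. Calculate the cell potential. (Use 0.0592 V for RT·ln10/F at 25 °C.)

0.435 V

The Mn²⁺/Mn couple has the higher reduction potential and acts as the cathode, so E°_cell = -1.18 − (-1.66) = 0.48 V.
Balancing electrons gives n = 6; the reaction quotient is Q = [Al³⁺]^2/[Mn²⁺]^3 = 4 × 10^4.
At 25 °C, E = E° − (0.0592/n) log Q = 0.48 − (0.0592/6)(4.602) = 0.480 − 0.045 = 0.435 V.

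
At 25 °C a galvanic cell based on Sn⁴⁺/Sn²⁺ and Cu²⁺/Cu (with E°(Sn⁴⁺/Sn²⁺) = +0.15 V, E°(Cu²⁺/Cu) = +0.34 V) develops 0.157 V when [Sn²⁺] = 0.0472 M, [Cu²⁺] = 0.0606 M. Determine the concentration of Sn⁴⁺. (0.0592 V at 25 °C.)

From the Nernst equation, log Q = n(E° − E)/0.0592 = 2(0.19 − 0.157)/0.0592 = 1.115, so Q = 13.0.
With Q = [Sn⁴⁺]/([Sn²⁺]·[Cu²⁺]) and the known concentrations, [Sn⁴⁺] in the numerator gives [Sn⁴⁺] = 0.037 M.

0.037 M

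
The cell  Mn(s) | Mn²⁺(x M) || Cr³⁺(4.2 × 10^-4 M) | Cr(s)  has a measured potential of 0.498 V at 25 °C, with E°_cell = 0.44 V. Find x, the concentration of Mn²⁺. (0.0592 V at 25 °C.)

6.2 × 10^-5 M

From the Nernst equation, log Q = n(E° − E)/0.0592 = 6(0.44 − 0.498)/0.0592 = -5.878, so Q = 1.32 × 10^-6.
With Q = [Mn²⁺]^3/[Cr³⁺]^2 and the known concentrations, [Mn²⁺]^3 in the numerator gives [Mn²⁺] = 6.2 × 10^-5 M.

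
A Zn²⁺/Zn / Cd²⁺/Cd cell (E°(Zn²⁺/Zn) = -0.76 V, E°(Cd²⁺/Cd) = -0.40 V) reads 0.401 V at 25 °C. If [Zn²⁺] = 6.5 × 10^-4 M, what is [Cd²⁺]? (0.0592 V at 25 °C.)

From the Nernst equation, log Q = n(E° − E)/0.0592 = 2(0.36 − 0.401)/0.0592 = -1.385, so Q = 0.0412.
With Q = [Zn²⁺]/[Cd²⁺] and the known concentrations, [Cd²⁺] in the denominator gives [Cd²⁺] = 0.016 M.

0.016 M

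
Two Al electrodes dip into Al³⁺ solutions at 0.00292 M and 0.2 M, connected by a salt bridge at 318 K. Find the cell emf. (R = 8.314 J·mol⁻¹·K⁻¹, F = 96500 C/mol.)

0.039 V

Both half-cells are Al³⁺/Al, so E°_cell = 0. The concentrated side is the cathode; the cell reaction moves Al³⁺ from high to low concentration with n = 3.
Q = [Al³⁺]_dilute/[Al³⁺]_conc = 0.00292/0.2 = 0.0146.
E = 0 − (RT/nF) ln Q = −((8.314×318)/(3×96500))(-4.227) = 0.0386 V.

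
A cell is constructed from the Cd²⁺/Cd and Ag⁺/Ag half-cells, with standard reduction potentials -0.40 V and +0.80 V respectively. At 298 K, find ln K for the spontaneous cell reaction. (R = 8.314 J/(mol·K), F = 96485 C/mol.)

ln K = 93.5

E°_cell = +0.80 − (-0.40) = 1.20 V, with n = 2 electrons transferred.
At equilibrium E = 0, so the Nernst equation gives ln K = nFE°/RT = (2)(96485)(1.20)/((8.314)(298)) = 93.46.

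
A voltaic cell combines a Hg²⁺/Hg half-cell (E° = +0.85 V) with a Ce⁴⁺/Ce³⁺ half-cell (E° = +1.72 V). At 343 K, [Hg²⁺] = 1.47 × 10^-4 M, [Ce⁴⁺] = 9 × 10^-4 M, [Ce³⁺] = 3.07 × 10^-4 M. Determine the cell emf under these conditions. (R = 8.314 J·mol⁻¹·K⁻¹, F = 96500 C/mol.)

1.03 V

The Ce⁴⁺/Ce³⁺ couple has the higher reduction potential and acts as the cathode, so E°_cell = +1.72 − (+0.85) = 0.87 V.
Balancing electrons gives n = 2; the reaction quotient is Q = [Hg²⁺]·[Ce³⁺]^2/[Ce⁴⁺]^2 = 1.71 × 10^-5.
E = E° − (RT/nF) ln Q = 0.87 − (8.314×343)/(2×96500) × (-10.976) = 0.870 + 0.162 = 1.032 V.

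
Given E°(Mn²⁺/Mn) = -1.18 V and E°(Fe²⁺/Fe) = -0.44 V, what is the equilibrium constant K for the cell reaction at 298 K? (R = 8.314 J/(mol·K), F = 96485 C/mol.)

E°_cell = -0.44 − (-1.18) = 0.74 V, with n = 2 electrons transferred.
At equilibrium E = 0, so the Nernst equation gives ln K = nFE°/RT = (2)(96485)(0.74)/((8.314)(298)) = 57.64.
K = e^57.64 = 1.1 × 10^25.

1.1 × 10^25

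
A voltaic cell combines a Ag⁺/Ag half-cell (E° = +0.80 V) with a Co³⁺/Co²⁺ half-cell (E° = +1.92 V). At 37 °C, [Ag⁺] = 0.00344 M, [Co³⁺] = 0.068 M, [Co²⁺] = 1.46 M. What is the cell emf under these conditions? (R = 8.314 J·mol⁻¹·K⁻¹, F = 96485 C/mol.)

1.19 V

The Co³⁺/Co²⁺ couple has the higher reduction potential and acts as the cathode, so E°_cell = +1.92 − (+0.80) = 1.12 V.
Balancing electrons gives n = 1; the reaction quotient is Q = [Ag⁺]·[Co²⁺]/[Co³⁺] = 0.0739.
E = E° − (RT/nF) ln Q = 1.12 − (8.314×310)/(1×96485) × (-2.606) = 1.120 + 0.070 = 1.190 V.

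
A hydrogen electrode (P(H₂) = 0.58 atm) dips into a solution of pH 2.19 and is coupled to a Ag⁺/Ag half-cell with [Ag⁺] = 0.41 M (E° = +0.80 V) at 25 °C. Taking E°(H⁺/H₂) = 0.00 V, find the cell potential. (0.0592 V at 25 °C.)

0.90 V

The Ag⁺/Ag couple is the cathode, so E°_cell = 0.80 V; n = 2.
[H⁺] = 10^(−2.19) = 0.0065 M, and Q = [H⁺]^2 / ([Ag⁺]^2·P(H₂)) = 4.28 × 10^-4.
E = E° − (0.0592/2) log Q = 0.80 − (0.0592/2)(-3.369) = 0.900 V.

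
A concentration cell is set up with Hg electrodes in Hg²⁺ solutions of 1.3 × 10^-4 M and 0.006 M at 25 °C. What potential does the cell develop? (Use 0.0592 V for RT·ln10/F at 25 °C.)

0.049 V

Both half-cells are Hg²⁺/Hg, so E°_cell = 0. The concentrated side is the cathode; the cell reaction moves Hg²⁺ from high to low concentration with n = 2.
Q = [Hg²⁺]_dilute/[Hg²⁺]_conc = 1.3 × 10^-4/0.006 = 0.0217.
E = 0 − (0.0592/2) log Q = −(0.0592/2)(-1.664) = 0.0493 V.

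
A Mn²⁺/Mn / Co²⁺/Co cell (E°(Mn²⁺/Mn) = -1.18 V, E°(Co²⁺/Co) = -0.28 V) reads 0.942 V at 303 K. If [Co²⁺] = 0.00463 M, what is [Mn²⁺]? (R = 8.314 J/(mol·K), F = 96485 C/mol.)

From the Nernst equation, ln Q = nF(E° − E)/RT = 2×96485×(0.90 − 0.942)/(8.314×303) = -3.217, so Q = 0.0401.
With Q = [Mn²⁺]/[Co²⁺] and the known concentrations, [Mn²⁺] in the numerator gives [Mn²⁺] = 1.9 × 10^-4 M.

1.9 × 10^-4 M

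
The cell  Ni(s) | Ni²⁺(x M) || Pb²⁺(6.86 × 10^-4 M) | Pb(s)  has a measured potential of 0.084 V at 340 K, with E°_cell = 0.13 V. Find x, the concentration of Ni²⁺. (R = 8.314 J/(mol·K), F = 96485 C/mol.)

0.016 M

From the Nernst equation, ln Q = nF(E° − E)/RT = 2×96485×(0.13 − 0.084)/(8.314×340) = 3.140, so Q = 23.1.
With Q = [Ni²⁺]/[Pb²⁺] and the known concentrations, [Ni²⁺] in the numerator gives [Ni²⁺] = 0.016 M.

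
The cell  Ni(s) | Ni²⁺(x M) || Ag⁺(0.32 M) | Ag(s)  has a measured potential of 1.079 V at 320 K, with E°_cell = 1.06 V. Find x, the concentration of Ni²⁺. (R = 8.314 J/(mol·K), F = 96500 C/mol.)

0.026 M

From the Nernst equation, ln Q = nF(E° − E)/RT = 2×96500×(1.06 − 1.079)/(8.314×320) = -1.378, so Q = 0.252.
With Q = [Ni²⁺]/[Ag⁺]^2 and the known concentrations, [Ni²⁺] in the numerator gives [Ni²⁺] = 0.026 M.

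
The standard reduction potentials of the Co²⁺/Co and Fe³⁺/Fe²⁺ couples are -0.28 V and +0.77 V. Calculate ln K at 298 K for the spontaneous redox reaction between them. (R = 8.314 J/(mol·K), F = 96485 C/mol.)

E°_cell = +0.77 − (-0.28) = 1.05 V, with n = 2 electrons transferred.
At equilibrium E = 0, so the Nernst equation gives ln K = nFE°/RT = (2)(96485)(1.05)/((8.314)(298)) = 81.78.

ln K = 81.8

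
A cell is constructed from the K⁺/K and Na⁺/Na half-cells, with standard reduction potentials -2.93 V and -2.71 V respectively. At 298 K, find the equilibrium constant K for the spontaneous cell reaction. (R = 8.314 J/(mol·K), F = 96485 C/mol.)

E°_cell = -2.71 − (-2.93) = 0.22 V, with n = 1 electron transferred.
At equilibrium E = 0, so the Nernst equation gives ln K = nFE°/RT = (1)(96485)(0.22)/((8.314)(298)) = 8.57.
K = e^8.57 = 5300.

5300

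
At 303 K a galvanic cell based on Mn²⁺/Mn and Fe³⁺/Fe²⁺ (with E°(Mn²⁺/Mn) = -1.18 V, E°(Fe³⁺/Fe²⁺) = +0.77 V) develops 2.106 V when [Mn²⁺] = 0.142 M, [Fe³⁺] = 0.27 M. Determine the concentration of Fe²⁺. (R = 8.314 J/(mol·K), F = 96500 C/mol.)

0.0018 M

From the Nernst equation, ln Q = nF(E° − E)/RT = 2×96500×(1.95 − 2.106)/(8.314×303) = -11.952, so Q = 6.45 × 10^-6.
With Q = [Mn²⁺]·[Fe²⁺]^2/[Fe³⁺]^2 and the known concentrations, [Fe²⁺]^2 in the numerator gives [Fe²⁺] = 0.0018 M.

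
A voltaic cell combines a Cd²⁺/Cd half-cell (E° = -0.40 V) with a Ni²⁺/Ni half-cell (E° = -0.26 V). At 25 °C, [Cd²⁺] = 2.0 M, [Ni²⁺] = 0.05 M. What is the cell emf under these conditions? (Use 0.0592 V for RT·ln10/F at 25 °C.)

0.093 V

The Ni²⁺/Ni couple has the higher reduction potential and acts as the cathode, so E°_cell = -0.26 − (-0.40) = 0.14 V.
Balancing electrons gives n = 2; the reaction quotient is Q = [Cd²⁺]/[Ni²⁺] = 40.0.
At 25 °C, E = E° − (0.0592/n) log Q = 0.14 − (0.0592/2)(1.602) = 0.140 − 0.047 = 0.093 V.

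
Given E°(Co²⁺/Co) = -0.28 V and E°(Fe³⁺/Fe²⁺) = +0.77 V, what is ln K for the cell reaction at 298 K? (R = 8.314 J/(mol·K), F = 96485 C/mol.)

E°_cell = +0.77 − (-0.28) = 1.05 V, with n = 2 electrons transferred.
At equilibrium E = 0, so the Nernst equation gives ln K = nFE°/RT = (2)(96485)(1.05)/((8.314)(298)) = 81.78.

ln K = 81.8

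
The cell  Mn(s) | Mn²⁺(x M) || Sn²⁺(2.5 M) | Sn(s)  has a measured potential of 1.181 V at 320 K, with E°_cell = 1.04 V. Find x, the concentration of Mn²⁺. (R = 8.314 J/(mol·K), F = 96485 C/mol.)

From the Nernst equation, ln Q = nF(E° − E)/RT = 2×96485×(1.04 − 1.181)/(8.314×320) = -10.227, so Q = 3.62 × 10^-5.
With Q = [Mn²⁺]/[Sn²⁺] and the known concentrations, [Mn²⁺] in the numerator gives [Mn²⁺] = 9 × 10^-5 M.

9 × 10^-5 M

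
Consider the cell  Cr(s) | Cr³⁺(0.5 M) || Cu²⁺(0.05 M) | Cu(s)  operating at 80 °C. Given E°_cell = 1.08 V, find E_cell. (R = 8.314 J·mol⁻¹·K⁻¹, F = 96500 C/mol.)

Balancing electrons gives n = 6; the reaction quotient is Q = [Cr³⁺]^2/[Cu²⁺]^3 = 2000.
E = E° − (RT/nF) ln Q = 1.08 − (8.314×353)/(6×96500) × (7.601) = 1.080 − 0.039 = 1.041 V.

1.04 V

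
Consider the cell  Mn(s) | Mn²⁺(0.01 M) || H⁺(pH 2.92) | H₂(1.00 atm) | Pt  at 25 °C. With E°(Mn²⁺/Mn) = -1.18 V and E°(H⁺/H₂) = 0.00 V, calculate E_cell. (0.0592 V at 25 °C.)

The hydrogen couple is the cathode, so E°_cell = 1.18 V; n = 2.
[H⁺] = 10^(−2.92) = 0.0012 M, and Q = [Mn²⁺]·P(H₂) / [H⁺]^2 = 6920.
E = E° − (0.0592/2) log Q = 1.18 − (0.0592/2)(3.840) = 1.066 V.

1.07 V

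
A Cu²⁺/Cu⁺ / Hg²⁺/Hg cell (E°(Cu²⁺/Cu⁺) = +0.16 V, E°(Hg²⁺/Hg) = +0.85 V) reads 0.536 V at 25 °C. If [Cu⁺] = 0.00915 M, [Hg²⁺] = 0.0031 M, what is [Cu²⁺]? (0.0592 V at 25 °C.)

From the Nernst equation, log Q = n(E° − E)/0.0592 = 2(0.69 − 0.536)/0.0592 = 5.203, so Q = 1.59 × 10^5.
With Q = [Cu²⁺]^2/([Cu⁺]^2·[Hg²⁺]) and the known concentrations, [Cu²⁺]^2 in the numerator gives [Cu²⁺] = 0.2 M.

0.2 M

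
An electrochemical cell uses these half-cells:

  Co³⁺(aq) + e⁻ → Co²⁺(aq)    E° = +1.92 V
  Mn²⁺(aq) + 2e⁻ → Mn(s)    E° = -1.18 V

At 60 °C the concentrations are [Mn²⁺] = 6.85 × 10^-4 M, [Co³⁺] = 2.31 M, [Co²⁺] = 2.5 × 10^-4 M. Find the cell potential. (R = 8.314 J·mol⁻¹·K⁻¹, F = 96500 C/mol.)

The Co³⁺/Co²⁺ couple has the higher reduction potential and acts as the cathode, so E°_cell = +1.92 − (-1.18) = 3.10 V.
Balancing electrons gives n = 2; the reaction quotient is Q = [Mn²⁺]·[Co²⁺]^2/[Co³⁺]^2 = 8.02 × 10^-12.
E = E° − (RT/nF) ln Q = 3.10 − (8.314×333)/(2×96500) × (-25.549) = 3.100 + 0.366 = 3.466 V.

3.47 V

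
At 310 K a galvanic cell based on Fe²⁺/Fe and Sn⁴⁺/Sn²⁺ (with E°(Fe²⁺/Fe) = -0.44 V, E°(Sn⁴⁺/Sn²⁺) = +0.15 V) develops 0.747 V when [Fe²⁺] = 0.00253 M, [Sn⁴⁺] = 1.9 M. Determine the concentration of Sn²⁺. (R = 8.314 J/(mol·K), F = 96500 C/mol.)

From the Nernst equation, ln Q = nF(E° − E)/RT = 2×96500×(0.59 − 0.747)/(8.314×310) = -11.757, so Q = 7.84 × 10^-6.
With Q = [Fe²⁺]·[Sn²⁺]/[Sn⁴⁺] and the known concentrations, [Sn²⁺] in the numerator gives [Sn²⁺] = 0.0059 M.

0.0059 M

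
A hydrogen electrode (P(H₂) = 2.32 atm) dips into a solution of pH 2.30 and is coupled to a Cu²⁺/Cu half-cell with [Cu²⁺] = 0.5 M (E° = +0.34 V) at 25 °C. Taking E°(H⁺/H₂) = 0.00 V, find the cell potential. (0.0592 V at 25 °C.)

0.48 V

The Cu²⁺/Cu couple is the cathode, so E°_cell = 0.34 V; n = 2.
[H⁺] = 10^(−2.30) = 0.0050 M, and Q = [H⁺]^2 / ([Cu²⁺]·P(H₂)) = 2.17 × 10^-5.
E = E° − (0.0592/2) log Q = 0.34 − (0.0592/2)(-4.664) = 0.478 V.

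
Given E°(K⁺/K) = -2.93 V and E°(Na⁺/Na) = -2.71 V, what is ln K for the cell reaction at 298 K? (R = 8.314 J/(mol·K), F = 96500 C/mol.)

E°_cell = -2.71 − (-2.93) = 0.22 V, with n = 1 electron transferred.
At equilibrium E = 0, so the Nernst equation gives ln K = nFE°/RT = (1)(96500)(0.22)/((8.314)(298)) = 8.57.

ln K = 8.6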